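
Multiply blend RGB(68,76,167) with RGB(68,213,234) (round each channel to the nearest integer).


Multiply: C = A×B/255, rounded to nearest integer
R: 68×68/255 = 4624/255 ≈ 18.133 → 18
G: 76×213/255 = 16188/255 ≈ 63.482 → 63
B: 167×234/255 = 39078/255 ≈ 153.247 → 153
= RGB(18, 63, 153)


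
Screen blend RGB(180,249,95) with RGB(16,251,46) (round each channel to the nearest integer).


Screen: C = 255 - (255-A)×(255-B)/255, rounded to nearest integer
R: 255 - (255-180)×(255-16)/255 = 255 - 17925/255 ≈ 255 - 70.294 = 184.706 → 185
G: 255 - (255-249)×(255-251)/255 = 255 - 24/255 ≈ 255 - 0.094 = 254.906 → 255
B: 255 - (255-95)×(255-46)/255 = 255 - 33440/255 ≈ 255 - 131.137 = 123.863 → 124
= RGB(185, 255, 124)


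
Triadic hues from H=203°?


Triadic: equally spaced at 120° intervals
H1 = 203°
H2 = (203 + 120) mod 360 = 323°
H3 = (203 + 240) mod 360 = 83°
Triadic = 203°, 323°, 83°


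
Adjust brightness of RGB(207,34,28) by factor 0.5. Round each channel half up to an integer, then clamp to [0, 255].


Multiply each channel by 0.5, round half up, clamp to [0, 255]
R: 207×0.5 = 103.5 → round → 104
G: 34×0.5 = 17
B: 28×0.5 = 14
= RGB(104, 17, 14)


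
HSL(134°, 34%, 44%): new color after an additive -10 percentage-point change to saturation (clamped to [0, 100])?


Original S = 34%
Adjustment = -10 percentage points
New S = 34 + (-10) = 24
Clamp to [0, 100] → 24
= HSL(134°, 24%, 44%)


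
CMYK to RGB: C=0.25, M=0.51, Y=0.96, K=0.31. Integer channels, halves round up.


R = 255 × (1-C) × (1-K) = 255 × 0.75 × 0.69 = 131.9625 → 132
G = 255 × (1-M) × (1-K) = 255 × 0.49 × 0.69 = 86.2155 → 86
B = 255 × (1-Y) × (1-K) = 255 × 0.04 × 0.69 = 7.038 → 7
= RGB(132, 86, 7)


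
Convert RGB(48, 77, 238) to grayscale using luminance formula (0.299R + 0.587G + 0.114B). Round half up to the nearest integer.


Gray = 0.299×R + 0.587×G + 0.114×B
Gray = 0.299×48 + 0.587×77 + 0.114×238
Gray = 14.352 + 45.199 + 27.132
Gray = 86.683 → round half up → 87
Gray = 87


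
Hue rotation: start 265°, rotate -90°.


New hue = (H + rotation) mod 360
New hue = (265 -90) mod 360
= 175 mod 360
= 175°


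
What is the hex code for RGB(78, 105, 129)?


R = 78 → 4E (hex)
G = 105 → 69 (hex)
B = 129 → 81 (hex)
Hex = #4E6981


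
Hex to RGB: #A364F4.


A3 → 163 (R)
64 → 100 (G)
F4 → 244 (B)
= RGB(163, 100, 244)


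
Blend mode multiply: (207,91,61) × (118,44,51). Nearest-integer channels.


Multiply: C = A×B/255, rounded to nearest integer
R: 207×118/255 = 24426/255 ≈ 95.788 → 96
G: 91×44/255 = 4004/255 ≈ 15.702 → 16
B: 61×51/255 = 3111/255 ≈ 12.200 → 12
= RGB(96, 16, 12)


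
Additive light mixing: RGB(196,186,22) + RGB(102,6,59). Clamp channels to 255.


Additive: each channel = min(255, C₁+C₂)
R: 196+102 = 298 → 255
G: 186+6 = 192 → 192
B: 22+59 = 81 → 81
= RGB(255, 192, 81)


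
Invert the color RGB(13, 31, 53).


Invert: (255-R, 255-G, 255-B)
R: 255-13 = 242
G: 255-31 = 224
B: 255-53 = 202
= RGB(242, 224, 202)


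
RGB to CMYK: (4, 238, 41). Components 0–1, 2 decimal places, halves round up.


R'=4/255≈0.0157, G'=238/255≈0.9333, B'=41/255≈0.1608
K = 1 - max(R',G',B') = 1 - 238/255 = 17/255 = 0.06666… → 0.07
(1-R'-K)/(1-K) simplifies to (max-R)/max with max = 238:
C = (238-4)/238 = 234/238 = 0.98319… → 0.98
M = (238-238)/238 = 0/238 = 0 → 0.00
Y = (238-41)/238 = 197/238 = 0.82773… → 0.83
= CMYK(0.98, 0.00, 0.83, 0.07)


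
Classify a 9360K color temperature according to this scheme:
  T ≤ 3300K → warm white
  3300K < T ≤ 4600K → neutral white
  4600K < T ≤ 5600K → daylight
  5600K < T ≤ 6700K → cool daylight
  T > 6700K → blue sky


Temperature: 9360K
9360K > 6700K → blue sky
Classification: blue sky


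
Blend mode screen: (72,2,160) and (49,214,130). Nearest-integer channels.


Screen: C = 255 - (255-A)×(255-B)/255, rounded to nearest integer
R: 255 - (255-72)×(255-49)/255 = 255 - 37698/255 ≈ 255 - 147.835 = 107.165 → 107
G: 255 - (255-2)×(255-214)/255 = 255 - 10373/255 ≈ 255 - 40.678 = 214.322 → 214
B: 255 - (255-160)×(255-130)/255 = 255 - 11875/255 ≈ 255 - 46.569 = 208.431 → 208
= RGB(107, 214, 208)


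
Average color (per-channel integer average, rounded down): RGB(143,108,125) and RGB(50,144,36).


Midpoint: each channel = ⌊(C₁+C₂)/2⌋
R: ⌊(143+50)/2⌋ = 96
G: ⌊(108+144)/2⌋ = 126
B: ⌊(125+36)/2⌋ = 80
= RGB(96, 126, 80)


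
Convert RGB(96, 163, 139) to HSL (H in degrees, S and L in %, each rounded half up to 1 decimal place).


Normalize: R'=96/255≈0.3765, G'=163/255≈0.6392, B'=139/255≈0.5451
Max=163/255, Min=96/255, Δ=Max-Min=67/255
L = (Max+Min)/2 = (163+96)/510 = 259/510 = 0.50784… → L = 50.8%
L > 0.5 → S = Δ/(2-Max-Min) = 67/(510-163-96) = 67/251 = 0.26693… → S = 26.7%
(the 1/255 factors cancel in S and H, so raw channel differences can be used)
Max is G' → H = 60 × ((B-R)/Δ + 2) = 60 × ((139-96)/67 + 2)
  43/67 + 2 = 0.6417… + 2 = 2.6417…
  H = 60 × 2.6417… = 158.507…° → H = 158.5°
= HSL(158.5°, 26.7%, 50.8%)


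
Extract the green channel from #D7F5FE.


Color: #D7F5FE
R = D7 = 215
G = F5 = 245
B = FE = 254
Green = 245


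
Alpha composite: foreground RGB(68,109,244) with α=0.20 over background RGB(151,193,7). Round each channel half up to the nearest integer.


C = α×F + (1-α)×B, with 1-α = 0.80
R: 0.20×68 + 0.80×151 = 13.60 + 120.80 = 134.40 → 134
G: 0.20×109 + 0.80×193 = 21.80 + 154.40 = 176.20 → 176
B: 0.20×244 + 0.80×7 = 48.80 + 5.60 = 54.40 → 54
= RGB(134, 176, 54)


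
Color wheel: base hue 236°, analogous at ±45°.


Base hue: 236°
Left analog: (236 - 45) mod 360 = 191°
Right analog: (236 + 45) mod 360 = 281°
Analogous hues = 191° and 281°


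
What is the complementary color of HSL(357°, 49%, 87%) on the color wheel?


Complement = opposite side of color wheel = hue + 180°
H' = (357 + 180) mod 360 = 177°
S and L unchanged.
= HSL(177°, 49%, 87%)


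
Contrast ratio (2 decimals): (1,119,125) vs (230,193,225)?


Linearize each sRGB channel c=v/255: c/12.92 if c ≤ 0.04045 else ((c+0.055)/1.055)^2.4
L = 0.2126×R_lin + 0.7152×G_lin + 0.0722×B_lin
Color 1 (1,119,125):
  R=1: 1/255≈0.0039 ≤ 0.04045 → 0.0039/12.92 ≈ 0.00030
  G=119: 119/255≈0.4667 > 0.04045 → ((0.4667+0.055)/1.055)^2.4 ≈ 0.18447
  B=125: 125/255≈0.4902 > 0.04045 → ((0.4902+0.055)/1.055)^2.4 ≈ 0.20508
  L1 = 0.2126×0.00030 + 0.7152×0.18447 + 0.0722×0.20508 ≈ 0.14681
Color 2 (230,193,225):
  R=230: 230/255≈0.9020 > 0.04045 → ((0.9020+0.055)/1.055)^2.4 ≈ 0.79130
  G=193: 193/255≈0.7569 > 0.04045 → ((0.7569+0.055)/1.055)^2.4 ≈ 0.53328
  B=225: 225/255≈0.8824 > 0.04045 → ((0.8824+0.055)/1.055)^2.4 ≈ 0.75294
  L2 = 0.2126×0.79130 + 0.7152×0.53328 + 0.0722×0.75294 ≈ 0.60399
Lighter = 0.60399, Darker = 0.14681
Ratio = (L_lighter + 0.05) / (L_darker + 0.05)
Ratio = (0.60399 + 0.05) / (0.14681 + 0.05) = 0.65399 / 0.19681 ≈ 3.3230
Ratio ≈ 3.32:1


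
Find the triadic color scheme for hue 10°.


Triadic: equally spaced at 120° intervals
H1 = 10°
H2 = (10 + 120) mod 360 = 130°
H3 = (10 + 240) mod 360 = 250°
Triadic = 10°, 130°, 250°


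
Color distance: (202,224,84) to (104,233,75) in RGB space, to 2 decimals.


d = √[(R₁-R₂)² + (G₁-G₂)² + (B₁-B₂)²]
d = √[(202-104)² + (224-233)² + (84-75)²]
d = √[9604 + 81 + 81]
d = √9766
d ≈ 98.82


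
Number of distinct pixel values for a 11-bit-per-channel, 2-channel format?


Total bits = 11 bits/channel × 2 channels = 22 bits
Distinct pixel values = 2^22
= 4,194,304 pixel values


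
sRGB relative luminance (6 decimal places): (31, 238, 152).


Linearize each channel (sRGB transfer function): c = v/255; c_lin = c/12.92 if c ≤ 0.04045, else ((c+0.055)/1.055)^2.4
  R: 31/255 ≈ 0.121569 > 0.04045 → ((0.121569+0.055)/1.055)^2.4 ≈ 0.013702
  G: 238/255 ≈ 0.933333 > 0.04045 → ((0.933333+0.055)/1.055)^2.4 ≈ 0.854993
  B: 152/255 ≈ 0.596078 > 0.04045 → ((0.596078+0.055)/1.055)^2.4 ≈ 0.313989
R_lin = 0.013702, G_lin = 0.854993, B_lin = 0.313989
L = 0.2126×R + 0.7152×G + 0.0722×B
L = 0.2126×0.013702 + 0.7152×0.854993 + 0.0722×0.313989
L ≈ 0.637074


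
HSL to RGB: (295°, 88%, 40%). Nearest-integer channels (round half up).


H=295°, S=0.88, L=0.40
C = (1-|2L-1|)×S = (1-|-0.20|)×0.88 = 0.704
H' = H/60 = 295/60 ≈ 4.9167; X = C×(1-|H' mod 2 - 1|) ≈ 0.6453
m = L - C/2 = 0.40 - 0.352 = 0.048
Sector ⌊H'⌋ = 4 → (R',G',B') = (≈0.6453, 0.0, 0.704)
RGB = ((R'+m)×255, (G'+m)×255, (B'+m)×255) = (176.8, 12.24, 191.76)
Round half up → RGB(177, 12, 192)


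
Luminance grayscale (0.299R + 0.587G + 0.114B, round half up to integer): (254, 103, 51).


Gray = 0.299×R + 0.587×G + 0.114×B
Gray = 0.299×254 + 0.587×103 + 0.114×51
Gray = 75.946 + 60.461 + 5.814
Gray = 142.221 → round half up → 142
Gray = 142


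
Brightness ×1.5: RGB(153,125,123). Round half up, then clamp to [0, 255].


Multiply each channel by 1.5, round half up, clamp to [0, 255]
R: 153×1.5 = 229.5 → round → 230
G: 125×1.5 = 187.5 → round → 188
B: 123×1.5 = 184.5 → round → 185
= RGB(230, 188, 185)


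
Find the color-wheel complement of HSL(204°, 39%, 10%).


Complement = opposite side of color wheel = hue + 180°
H' = (204 + 180) mod 360 = 24°
S and L unchanged.
= HSL(24°, 39%, 10%)


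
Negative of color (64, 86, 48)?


Invert: (255-R, 255-G, 255-B)
R: 255-64 = 191
G: 255-86 = 169
B: 255-48 = 207
= RGB(191, 169, 207)


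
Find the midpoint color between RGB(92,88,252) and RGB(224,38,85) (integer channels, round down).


Midpoint: each channel = ⌊(C₁+C₂)/2⌋
R: ⌊(92+224)/2⌋ = 158
G: ⌊(88+38)/2⌋ = 63
B: ⌊(252+85)/2⌋ = 168
= RGB(158, 63, 168)


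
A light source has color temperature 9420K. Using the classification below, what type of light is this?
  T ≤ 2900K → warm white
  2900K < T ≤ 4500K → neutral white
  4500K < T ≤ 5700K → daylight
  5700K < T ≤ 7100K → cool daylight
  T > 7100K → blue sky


Temperature: 9420K
9420K > 7100K → blue sky
Classification: blue sky


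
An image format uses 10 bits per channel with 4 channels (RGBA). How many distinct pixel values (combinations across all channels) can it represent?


Total bits = 10 bits/channel × 4 channels = 40 bits
Distinct pixel values = 2^40
= 1,099,511,627,776 pixel values


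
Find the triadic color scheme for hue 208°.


Triadic: equally spaced at 120° intervals
H1 = 208°
H2 = (208 + 120) mod 360 = 328°
H3 = (208 + 240) mod 360 = 88°
Triadic = 208°, 328°, 88°


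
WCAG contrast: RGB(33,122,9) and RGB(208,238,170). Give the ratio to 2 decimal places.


Linearize each sRGB channel c=v/255: c/12.92 if c ≤ 0.04045 else ((c+0.055)/1.055)^2.4
L = 0.2126×R_lin + 0.7152×G_lin + 0.0722×B_lin
Color 1 (33,122,9):
  R=33: 33/255≈0.1294 > 0.04045 → ((0.1294+0.055)/1.055)^2.4 ≈ 0.01521
  G=122: 122/255≈0.4784 > 0.04045 → ((0.4784+0.055)/1.055)^2.4 ≈ 0.19462
  B=9: 9/255≈0.0353 ≤ 0.04045 → 0.0353/12.92 ≈ 0.00273
  L1 = 0.2126×0.01521 + 0.7152×0.19462 + 0.0722×0.00273 ≈ 0.14262
Color 2 (208,238,170):
  R=208: 208/255≈0.8157 > 0.04045 → ((0.8157+0.055)/1.055)^2.4 ≈ 0.63076
  G=238: 238/255≈0.9333 > 0.04045 → ((0.9333+0.055)/1.055)^2.4 ≈ 0.85499
  B=170: 170/255≈0.6667 > 0.04045 → ((0.6667+0.055)/1.055)^2.4 ≈ 0.40198
  L2 = 0.2126×0.63076 + 0.7152×0.85499 + 0.0722×0.40198 ≈ 0.77461
Lighter = 0.77461, Darker = 0.14262
Ratio = (L_lighter + 0.05) / (L_darker + 0.05)
Ratio = (0.77461 + 0.05) / (0.14262 + 0.05) = 0.82461 / 0.19262 ≈ 4.2810
Ratio ≈ 4.28:1


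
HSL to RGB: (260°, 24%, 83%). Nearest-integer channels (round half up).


H=260°, S=0.24, L=0.83
C = (1-|2L-1|)×S = (1-|0.66|)×0.24 = 0.0816
H' = H/60 = 260/60 ≈ 4.3333; X = C×(1-|H' mod 2 - 1|) = 0.0272
m = L - C/2 = 0.83 - 0.0408 = 0.7892
Sector ⌊H'⌋ = 4 → (R',G',B') = (0.0272, 0.0, 0.0816)
RGB = ((R'+m)×255, (G'+m)×255, (B'+m)×255) = (208.182, 201.246, 222.054)
Round half up → RGB(208, 201, 222)


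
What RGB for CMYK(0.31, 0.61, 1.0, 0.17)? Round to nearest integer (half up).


R = 255 × (1-C) × (1-K) = 255 × 0.69 × 0.83 = 146.0385 → 146
G = 255 × (1-M) × (1-K) = 255 × 0.39 × 0.83 = 82.5435 → 83
B = 255 × (1-Y) × (1-K) = 255 × 0.00 × 0.83 = 0
= RGB(146, 83, 0)


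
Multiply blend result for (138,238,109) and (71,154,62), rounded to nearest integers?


Multiply: C = A×B/255, rounded to nearest integer
R: 138×71/255 = 9798/255 ≈ 38.424 → 38
G: 238×154/255 = 36652/255 ≈ 143.733 → 144
B: 109×62/255 = 6758/255 ≈ 26.502 → 27
= RGB(38, 144, 27)


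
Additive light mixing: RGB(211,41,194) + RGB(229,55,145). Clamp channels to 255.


Additive: each channel = min(255, C₁+C₂)
R: 211+229 = 440 → 255
G: 41+55 = 96 → 96
B: 194+145 = 339 → 255
= RGB(255, 96, 255)


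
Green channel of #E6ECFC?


Color: #E6ECFC
R = E6 = 230
G = EC = 236
B = FC = 252
Green = 236


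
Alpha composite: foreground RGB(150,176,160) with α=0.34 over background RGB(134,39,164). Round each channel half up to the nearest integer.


C = α×F + (1-α)×B, with 1-α = 0.66
R: 0.34×150 + 0.66×134 = 51.00 + 88.44 = 139.44 → 139
G: 0.34×176 + 0.66×39 = 59.84 + 25.74 = 85.58 → 86
B: 0.34×160 + 0.66×164 = 54.40 + 108.24 = 162.64 → 163
= RGB(139, 86, 163)


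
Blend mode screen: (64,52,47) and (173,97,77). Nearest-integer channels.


Screen: C = 255 - (255-A)×(255-B)/255, rounded to nearest integer
R: 255 - (255-64)×(255-173)/255 = 255 - 15662/255 ≈ 255 - 61.420 = 193.580 → 194
G: 255 - (255-52)×(255-97)/255 = 255 - 32074/255 ≈ 255 - 125.780 = 129.220 → 129
B: 255 - (255-47)×(255-77)/255 = 255 - 37024/255 ≈ 255 - 145.192 = 109.808 → 110
= RGB(194, 129, 110)


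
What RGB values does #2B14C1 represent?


2B → 43 (R)
14 → 20 (G)
C1 → 193 (B)
= RGB(43, 20, 193)


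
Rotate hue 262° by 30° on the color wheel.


New hue = (H + rotation) mod 360
New hue = (262 + 30) mod 360
= 292 mod 360
= 292°


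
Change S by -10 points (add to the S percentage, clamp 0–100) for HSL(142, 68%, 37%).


Original S = 68%
Adjustment = -10 percentage points
New S = 68 + (-10) = 58
Clamp to [0, 100] → 58
= HSL(142°, 58%, 37%)


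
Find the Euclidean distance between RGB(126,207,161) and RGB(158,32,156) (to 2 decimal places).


d = √[(R₁-R₂)² + (G₁-G₂)² + (B₁-B₂)²]
d = √[(126-158)² + (207-32)² + (161-156)²]
d = √[1024 + 30625 + 25]
d = √31674
d ≈ 177.97


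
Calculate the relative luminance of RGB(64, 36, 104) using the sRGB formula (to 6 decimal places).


Linearize each channel (sRGB transfer function): c = v/255; c_lin = c/12.92 if c ≤ 0.04045, else ((c+0.055)/1.055)^2.4
  R: 64/255 ≈ 0.250980 > 0.04045 → ((0.250980+0.055)/1.055)^2.4 ≈ 0.051269
  G: 36/255 ≈ 0.141176 > 0.04045 → ((0.141176+0.055)/1.055)^2.4 ≈ 0.017642
  B: 104/255 ≈ 0.407843 > 0.04045 → ((0.407843+0.055)/1.055)^2.4 ≈ 0.138432
R_lin = 0.051269, G_lin = 0.017642, B_lin = 0.138432
L = 0.2126×R + 0.7152×G + 0.0722×B
L = 0.2126×0.051269 + 0.7152×0.017642 + 0.0722×0.138432
L ≈ 0.033512


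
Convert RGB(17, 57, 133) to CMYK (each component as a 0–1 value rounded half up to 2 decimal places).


R'=17/255≈0.0667, G'=57/255≈0.2235, B'=133/255≈0.5216
K = 1 - max(R',G',B') = 1 - 133/255 = 122/255 = 0.47843… → 0.48
(1-R'-K)/(1-K) simplifies to (max-R)/max with max = 133:
C = (133-17)/133 = 116/133 = 0.87218… → 0.87
M = (133-57)/133 = 76/133 = 0.57142… → 0.57
Y = (133-133)/133 = 0/133 = 0 → 0.00
= CMYK(0.87, 0.57, 0.00, 0.48)


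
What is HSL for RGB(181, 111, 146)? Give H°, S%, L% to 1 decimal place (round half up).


Normalize: R'=181/255≈0.7098, G'=111/255≈0.4353, B'=146/255≈0.5725
Max=181/255, Min=111/255, Δ=Max-Min=70/255
L = (Max+Min)/2 = (181+111)/510 = 292/510 = 0.57254… → L = 57.3%
L > 0.5 → S = Δ/(2-Max-Min) = 70/(510-181-111) = 70/218 = 0.32110… → S = 32.1%
(the 1/255 factors cancel in S and H, so raw channel differences can be used)
Max is R' → H = 60 × (((G-B)/Δ) mod 6) = 60 × (((111-146)/70) mod 6)
  (-35)/70 = -0.5; negative, so add 6 → 5.5
  H = 60 × 5.5 = 330° → H = 330.0°
= HSL(330.0°, 32.1%, 57.3%)


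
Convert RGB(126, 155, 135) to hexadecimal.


R = 126 → 7E (hex)
G = 155 → 9B (hex)
B = 135 → 87 (hex)
Hex = #7E9B87


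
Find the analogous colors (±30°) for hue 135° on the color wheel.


Base hue: 135°
Left analog: (135 - 30) mod 360 = 105°
Right analog: (135 + 30) mod 360 = 165°
Analogous hues = 105° and 165°


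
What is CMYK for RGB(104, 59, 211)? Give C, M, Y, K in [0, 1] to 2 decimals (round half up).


R'=104/255≈0.4078, G'=59/255≈0.2314, B'=211/255≈0.8275
K = 1 - max(R',G',B') = 1 - 211/255 = 44/255 = 0.17254… → 0.17
(1-R'-K)/(1-K) simplifies to (max-R)/max with max = 211:
C = (211-104)/211 = 107/211 = 0.50710… → 0.51
M = (211-59)/211 = 152/211 = 0.72037… → 0.72
Y = (211-211)/211 = 0/211 = 0 → 0.00
= CMYK(0.51, 0.72, 0.00, 0.17)


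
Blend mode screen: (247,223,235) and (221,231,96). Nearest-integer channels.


Screen: C = 255 - (255-A)×(255-B)/255, rounded to nearest integer
R: 255 - (255-247)×(255-221)/255 = 255 - 272/255 ≈ 255 - 1.067 = 253.933 → 254
G: 255 - (255-223)×(255-231)/255 = 255 - 768/255 ≈ 255 - 3.012 = 251.988 → 252
B: 255 - (255-235)×(255-96)/255 = 255 - 3180/255 ≈ 255 - 12.471 = 242.529 → 243
= RGB(254, 252, 243)


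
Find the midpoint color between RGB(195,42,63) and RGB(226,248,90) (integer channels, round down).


Midpoint: each channel = ⌊(C₁+C₂)/2⌋
R: ⌊(195+226)/2⌋ = 210
G: ⌊(42+248)/2⌋ = 145
B: ⌊(63+90)/2⌋ = 76
= RGB(210, 145, 76)


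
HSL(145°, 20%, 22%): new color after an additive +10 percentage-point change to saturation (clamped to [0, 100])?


Original S = 20%
Adjustment = +10 percentage points
New S = 20 + (10) = 30
Clamp to [0, 100] → 30
= HSL(145°, 30%, 22%)


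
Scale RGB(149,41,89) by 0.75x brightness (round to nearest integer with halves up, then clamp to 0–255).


Multiply each channel by 0.75, round half up, clamp to [0, 255]
R: 149×0.75 = 111.75 → round → 112
G: 41×0.75 = 30.75 → round → 31
B: 89×0.75 = 66.75 → round → 67
= RGB(112, 31, 67)


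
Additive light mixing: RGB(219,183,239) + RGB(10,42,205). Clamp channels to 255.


Additive: each channel = min(255, C₁+C₂)
R: 219+10 = 229 → 229
G: 183+42 = 225 → 225
B: 239+205 = 444 → 255
= RGB(229, 225, 255)


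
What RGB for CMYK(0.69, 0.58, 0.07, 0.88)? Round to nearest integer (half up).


R = 255 × (1-C) × (1-K) = 255 × 0.31 × 0.12 = 9.486 → 9
G = 255 × (1-M) × (1-K) = 255 × 0.42 × 0.12 = 12.852 → 13
B = 255 × (1-Y) × (1-K) = 255 × 0.93 × 0.12 = 28.458 → 28
= RGB(9, 13, 28)


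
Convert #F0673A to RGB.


F0 → 240 (R)
67 → 103 (G)
3A → 58 (B)
= RGB(240, 103, 58)


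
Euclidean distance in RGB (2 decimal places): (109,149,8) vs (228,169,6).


d = √[(R₁-R₂)² + (G₁-G₂)² + (B₁-B₂)²]
d = √[(109-228)² + (149-169)² + (8-6)²]
d = √[14161 + 400 + 4]
d = √14565
d ≈ 120.69


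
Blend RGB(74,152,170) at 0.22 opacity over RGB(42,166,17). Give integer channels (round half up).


C = α×F + (1-α)×B, with 1-α = 0.78
R: 0.22×74 + 0.78×42 = 16.28 + 32.76 = 49.04 → 49
G: 0.22×152 + 0.78×166 = 33.44 + 129.48 = 162.92 → 163
B: 0.22×170 + 0.78×17 = 37.40 + 13.26 = 50.66 → 51
= RGB(49, 163, 51)


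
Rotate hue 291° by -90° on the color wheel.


New hue = (H + rotation) mod 360
New hue = (291 -90) mod 360
= 201 mod 360
= 201°


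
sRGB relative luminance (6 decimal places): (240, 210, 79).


Linearize each channel (sRGB transfer function): c = v/255; c_lin = c/12.92 if c ≤ 0.04045, else ((c+0.055)/1.055)^2.4
  R: 240/255 ≈ 0.941176 > 0.04045 → ((0.941176+0.055)/1.055)^2.4 ≈ 0.871367
  G: 210/255 ≈ 0.823529 > 0.04045 → ((0.823529+0.055)/1.055)^2.4 ≈ 0.644480
  B: 79/255 ≈ 0.309804 > 0.04045 → ((0.309804+0.055)/1.055)^2.4 ≈ 0.078187
R_lin = 0.871367, G_lin = 0.644480, B_lin = 0.078187
L = 0.2126×R + 0.7152×G + 0.0722×B
L = 0.2126×0.871367 + 0.7152×0.644480 + 0.0722×0.078187
L ≈ 0.651830


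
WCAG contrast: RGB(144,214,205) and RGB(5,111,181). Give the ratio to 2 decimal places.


Linearize each sRGB channel c=v/255: c/12.92 if c ≤ 0.04045 else ((c+0.055)/1.055)^2.4
L = 0.2126×R_lin + 0.7152×G_lin + 0.0722×B_lin
Color 1 (144,214,205):
  R=144: 144/255≈0.5647 > 0.04045 → ((0.5647+0.055)/1.055)^2.4 ≈ 0.27889
  G=214: 214/255≈0.8392 > 0.04045 → ((0.8392+0.055)/1.055)^2.4 ≈ 0.67244
  B=205: 205/255≈0.8039 > 0.04045 → ((0.8039+0.055)/1.055)^2.4 ≈ 0.61050
  L1 = 0.2126×0.27889 + 0.7152×0.67244 + 0.0722×0.61050 ≈ 0.58430
Color 2 (5,111,181):
  R=5: 5/255≈0.0196 ≤ 0.04045 → 0.0196/12.92 ≈ 0.00152
  G=111: 111/255≈0.4353 > 0.04045 → ((0.4353+0.055)/1.055)^2.4 ≈ 0.15896
  B=181: 181/255≈0.7098 > 0.04045 → ((0.7098+0.055)/1.055)^2.4 ≈ 0.46208
  L2 = 0.2126×0.00152 + 0.7152×0.15896 + 0.0722×0.46208 ≈ 0.14737
Lighter = 0.58430, Darker = 0.14737
Ratio = (L_lighter + 0.05) / (L_darker + 0.05)
Ratio = (0.58430 + 0.05) / (0.14737 + 0.05) = 0.63430 / 0.19737 ≈ 3.2137
Ratio ≈ 3.21:1


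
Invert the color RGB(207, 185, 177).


Invert: (255-R, 255-G, 255-B)
R: 255-207 = 48
G: 255-185 = 70
B: 255-177 = 78
= RGB(48, 70, 78)


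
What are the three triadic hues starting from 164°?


Triadic: equally spaced at 120° intervals
H1 = 164°
H2 = (164 + 120) mod 360 = 284°
H3 = (164 + 240) mod 360 = 44°
Triadic = 164°, 284°, 44°


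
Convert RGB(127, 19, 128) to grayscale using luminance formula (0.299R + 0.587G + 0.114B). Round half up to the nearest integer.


Gray = 0.299×R + 0.587×G + 0.114×B
Gray = 0.299×127 + 0.587×19 + 0.114×128
Gray = 37.973 + 11.153 + 14.592
Gray = 63.718 → round half up → 64
Gray = 64


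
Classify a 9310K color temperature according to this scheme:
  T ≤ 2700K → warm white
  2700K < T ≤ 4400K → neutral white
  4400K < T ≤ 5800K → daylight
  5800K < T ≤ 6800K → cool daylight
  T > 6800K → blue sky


Temperature: 9310K
9310K > 6800K → blue sky
Classification: blue sky


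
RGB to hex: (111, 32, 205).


R = 111 → 6F (hex)
G = 32 → 20 (hex)
B = 205 → CD (hex)
Hex = #6F20CD


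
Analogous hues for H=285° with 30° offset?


Base hue: 285°
Left analog: (285 - 30) mod 360 = 255°
Right analog: (285 + 30) mod 360 = 315°
Analogous hues = 255° and 315°


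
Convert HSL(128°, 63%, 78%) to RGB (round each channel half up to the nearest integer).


H=128°, S=0.63, L=0.78
C = (1-|2L-1|)×S = (1-|0.56|)×0.63 = 0.2772
H' = H/60 = 128/60 ≈ 2.1333; X = C×(1-|H' mod 2 - 1|) = 0.03696
m = L - C/2 = 0.78 - 0.1386 = 0.6414
Sector ⌊H'⌋ = 2 → (R',G',B') = (0.0, 0.2772, 0.03696)
RGB = ((R'+m)×255, (G'+m)×255, (B'+m)×255) = (163.557, 234.243, 172.9818)
Round half up → RGB(164, 234, 173)


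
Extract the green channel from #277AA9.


Color: #277AA9
R = 27 = 39
G = 7A = 122
B = A9 = 169
Green = 122


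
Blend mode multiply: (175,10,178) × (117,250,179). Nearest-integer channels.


Multiply: C = A×B/255, rounded to nearest integer
R: 175×117/255 = 20475/255 ≈ 80.294 → 80
G: 10×250/255 = 2500/255 ≈ 9.804 → 10
B: 178×179/255 = 31862/255 ≈ 124.949 → 125
= RGB(80, 10, 125)


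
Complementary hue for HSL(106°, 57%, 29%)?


Complement = opposite side of color wheel = hue + 180°
H' = (106 + 180) mod 360 = 286°
S and L unchanged.
= HSL(286°, 57%, 29%)


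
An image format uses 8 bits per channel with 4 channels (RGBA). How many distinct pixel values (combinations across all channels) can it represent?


Total bits = 8 bits/channel × 4 channels = 32 bits
Distinct pixel values = 2^32
= 4,294,967,296 pixel values


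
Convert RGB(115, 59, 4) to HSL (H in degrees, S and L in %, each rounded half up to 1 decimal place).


Normalize: R'=115/255≈0.4510, G'=59/255≈0.2314, B'=4/255≈0.0157
Max=115/255, Min=4/255, Δ=Max-Min=111/255
L = (Max+Min)/2 = (115+4)/510 = 119/510 = 0.23333… → L = 23.3%
L ≤ 0.5 → S = Δ/(Max+Min) = 111/(115+4) = 111/119 = 0.93277… → S = 93.3%
(the 1/255 factors cancel in S and H, so raw channel differences can be used)
Max is R' → H = 60 × (((G-B)/Δ) mod 6) = 60 × (((59-4)/111) mod 6)
  55/111 = 0.4954…
  H = 60 × 0.4954… = 29.729…° → H = 29.7°
= HSL(29.7°, 93.3%, 23.3%)


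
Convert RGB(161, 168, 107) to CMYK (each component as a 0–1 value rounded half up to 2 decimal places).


R'=161/255≈0.6314, G'=168/255≈0.6588, B'=107/255≈0.4196
K = 1 - max(R',G',B') = 1 - 168/255 = 87/255 = 0.34117… → 0.34
(1-R'-K)/(1-K) simplifies to (max-R)/max with max = 168:
C = (168-161)/168 = 7/168 = 0.04166… → 0.04
M = (168-168)/168 = 0/168 = 0 → 0.00
Y = (168-107)/168 = 61/168 = 0.36309… → 0.36
= CMYK(0.04, 0.00, 0.36, 0.34)


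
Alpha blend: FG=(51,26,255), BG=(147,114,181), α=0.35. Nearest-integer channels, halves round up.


C = α×F + (1-α)×B, with 1-α = 0.65
R: 0.35×51 + 0.65×147 = 17.85 + 95.55 = 113.40 → 113
G: 0.35×26 + 0.65×114 = 9.10 + 74.10 = 83.20 → 83
B: 0.35×255 + 0.65×181 = 89.25 + 117.65 = 206.90 → 207
= RGB(113, 83, 207)


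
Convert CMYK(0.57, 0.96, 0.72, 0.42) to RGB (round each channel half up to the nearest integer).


R = 255 × (1-C) × (1-K) = 255 × 0.43 × 0.58 = 63.597 → 64
G = 255 × (1-M) × (1-K) = 255 × 0.04 × 0.58 = 5.916 → 6
B = 255 × (1-Y) × (1-K) = 255 × 0.28 × 0.58 = 41.412 → 41
= RGB(64, 6, 41)


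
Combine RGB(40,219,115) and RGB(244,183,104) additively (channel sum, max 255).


Additive: each channel = min(255, C₁+C₂)
R: 40+244 = 284 → 255
G: 219+183 = 402 → 255
B: 115+104 = 219 → 219
= RGB(255, 255, 219)


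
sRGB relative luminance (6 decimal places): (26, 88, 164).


Linearize each channel (sRGB transfer function): c = v/255; c_lin = c/12.92 if c ≤ 0.04045, else ((c+0.055)/1.055)^2.4
  R: 26/255 ≈ 0.101961 > 0.04045 → ((0.101961+0.055)/1.055)^2.4 ≈ 0.010330
  G: 88/255 ≈ 0.345098 > 0.04045 → ((0.345098+0.055)/1.055)^2.4 ≈ 0.097587
  B: 164/255 ≈ 0.643137 > 0.04045 → ((0.643137+0.055)/1.055)^2.4 ≈ 0.371238
R_lin = 0.010330, G_lin = 0.097587, B_lin = 0.371238
L = 0.2126×R + 0.7152×G + 0.0722×B
L = 0.2126×0.010330 + 0.7152×0.097587 + 0.0722×0.371238
L ≈ 0.098794


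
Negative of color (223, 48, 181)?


Invert: (255-R, 255-G, 255-B)
R: 255-223 = 32
G: 255-48 = 207
B: 255-181 = 74
= RGB(32, 207, 74)


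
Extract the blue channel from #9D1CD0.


Color: #9D1CD0
R = 9D = 157
G = 1C = 28
B = D0 = 208
Blue = 208


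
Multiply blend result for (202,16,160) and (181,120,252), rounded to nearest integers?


Multiply: C = A×B/255, rounded to nearest integer
R: 202×181/255 = 36562/255 ≈ 143.380 → 143
G: 16×120/255 = 1920/255 ≈ 7.529 → 8
B: 160×252/255 = 40320/255 ≈ 158.118 → 158
= RGB(143, 8, 158)


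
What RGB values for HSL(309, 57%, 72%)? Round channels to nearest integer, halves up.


H=309°, S=0.57, L=0.72
C = (1-|2L-1|)×S = (1-|0.44|)×0.57 = 0.3192
H' = H/60 = 309/60 ≈ 5.1500; X = C×(1-|H' mod 2 - 1|) = 0.27132
m = L - C/2 = 0.72 - 0.1596 = 0.5604
Sector ⌊H'⌋ = 5 → (R',G',B') = (0.3192, 0.0, 0.27132)
RGB = ((R'+m)×255, (G'+m)×255, (B'+m)×255) = (224.298, 142.902, 212.0886)
Round half up → RGB(224, 143, 212)


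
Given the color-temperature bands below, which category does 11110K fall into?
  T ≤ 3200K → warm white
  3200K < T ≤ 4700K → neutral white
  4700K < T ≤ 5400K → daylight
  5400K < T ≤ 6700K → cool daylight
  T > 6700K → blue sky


Temperature: 11110K
11110K > 6700K → blue sky
Classification: blue sky


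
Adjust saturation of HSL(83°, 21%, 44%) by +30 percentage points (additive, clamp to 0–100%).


Original S = 21%
Adjustment = +30 percentage points
New S = 21 + (30) = 51
Clamp to [0, 100] → 51
= HSL(83°, 51%, 44%)


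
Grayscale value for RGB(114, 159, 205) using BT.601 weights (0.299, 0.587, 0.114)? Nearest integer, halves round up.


Gray = 0.299×R + 0.587×G + 0.114×B
Gray = 0.299×114 + 0.587×159 + 0.114×205
Gray = 34.086 + 93.333 + 23.370
Gray = 150.789 → round half up → 151
Gray = 151


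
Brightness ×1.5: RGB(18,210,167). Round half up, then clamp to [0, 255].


Multiply each channel by 1.5, round half up, clamp to [0, 255]
R: 18×1.5 = 27
G: 210×1.5 = 315 → clamp → 255
B: 167×1.5 = 250.5 → round → 251
= RGB(27, 255, 251)


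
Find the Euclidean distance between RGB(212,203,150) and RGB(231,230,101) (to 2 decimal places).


d = √[(R₁-R₂)² + (G₁-G₂)² + (B₁-B₂)²]
d = √[(212-231)² + (203-230)² + (150-101)²]
d = √[361 + 729 + 2401]
d = √3491
d ≈ 59.08


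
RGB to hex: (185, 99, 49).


R = 185 → B9 (hex)
G = 99 → 63 (hex)
B = 49 → 31 (hex)
Hex = #B96331


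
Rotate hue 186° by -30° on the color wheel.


New hue = (H + rotation) mod 360
New hue = (186 -30) mod 360
= 156 mod 360
= 156°


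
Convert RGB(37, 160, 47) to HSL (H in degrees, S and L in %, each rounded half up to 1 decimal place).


Normalize: R'=37/255≈0.1451, G'=160/255≈0.6275, B'=47/255≈0.1843
Max=160/255, Min=37/255, Δ=Max-Min=123/255
L = (Max+Min)/2 = (160+37)/510 = 197/510 = 0.38627… → L = 38.6%
L ≤ 0.5 → S = Δ/(Max+Min) = 123/(160+37) = 123/197 = 0.62436… → S = 62.4%
(the 1/255 factors cancel in S and H, so raw channel differences can be used)
Max is G' → H = 60 × ((B-R)/Δ + 2) = 60 × ((47-37)/123 + 2)
  10/123 + 2 = 0.0813… + 2 = 2.0813…
  H = 60 × 2.0813… = 124.878…° → H = 124.9°
= HSL(124.9°, 62.4%, 38.6%)


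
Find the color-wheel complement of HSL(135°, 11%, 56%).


Complement = opposite side of color wheel = hue + 180°
H' = (135 + 180) mod 360 = 315°
S and L unchanged.
= HSL(315°, 11%, 56%)


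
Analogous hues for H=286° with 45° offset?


Base hue: 286°
Left analog: (286 - 45) mod 360 = 241°
Right analog: (286 + 45) mod 360 = 331°
Analogous hues = 241° and 331°


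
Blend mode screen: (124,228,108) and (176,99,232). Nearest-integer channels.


Screen: C = 255 - (255-A)×(255-B)/255, rounded to nearest integer
R: 255 - (255-124)×(255-176)/255 = 255 - 10349/255 ≈ 255 - 40.584 = 214.416 → 214
G: 255 - (255-228)×(255-99)/255 = 255 - 4212/255 ≈ 255 - 16.518 = 238.482 → 238
B: 255 - (255-108)×(255-232)/255 = 255 - 3381/255 ≈ 255 - 13.259 = 241.741 → 242
= RGB(214, 238, 242)


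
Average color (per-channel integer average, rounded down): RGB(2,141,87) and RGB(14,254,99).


Midpoint: each channel = ⌊(C₁+C₂)/2⌋
R: ⌊(2+14)/2⌋ = 8
G: ⌊(141+254)/2⌋ = 197
B: ⌊(87+99)/2⌋ = 93
= RGB(8, 197, 93)


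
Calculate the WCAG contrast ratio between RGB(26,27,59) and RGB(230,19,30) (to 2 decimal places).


Linearize each sRGB channel c=v/255: c/12.92 if c ≤ 0.04045 else ((c+0.055)/1.055)^2.4
L = 0.2126×R_lin + 0.7152×G_lin + 0.0722×B_lin
Color 1 (26,27,59):
  R=26: 26/255≈0.1020 > 0.04045 → ((0.1020+0.055)/1.055)^2.4 ≈ 0.01033
  G=27: 27/255≈0.1059 > 0.04045 → ((0.1059+0.055)/1.055)^2.4 ≈ 0.01096
  B=59: 59/255≈0.2314 > 0.04045 → ((0.2314+0.055)/1.055)^2.4 ≈ 0.04374
  L1 = 0.2126×0.01033 + 0.7152×0.01096 + 0.0722×0.04374 ≈ 0.01319
Color 2 (230,19,30):
  R=230: 230/255≈0.9020 > 0.04045 → ((0.9020+0.055)/1.055)^2.4 ≈ 0.79130
  G=19: 19/255≈0.0745 > 0.04045 → ((0.0745+0.055)/1.055)^2.4 ≈ 0.00651
  B=30: 30/255≈0.1176 > 0.04045 → ((0.1176+0.055)/1.055)^2.4 ≈ 0.01298
  L2 = 0.2126×0.79130 + 0.7152×0.00651 + 0.0722×0.01298 ≈ 0.17382
Lighter = 0.17382, Darker = 0.01319
Ratio = (L_lighter + 0.05) / (L_darker + 0.05)
Ratio = (0.17382 + 0.05) / (0.01319 + 0.05) = 0.22382 / 0.06319 ≈ 3.5420
Ratio ≈ 3.54:1


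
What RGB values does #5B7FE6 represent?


5B → 91 (R)
7F → 127 (G)
E6 → 230 (B)
= RGB(91, 127, 230)


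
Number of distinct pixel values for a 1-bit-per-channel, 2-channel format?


Total bits = 1 bits/channel × 2 channels = 2 bits
Distinct pixel values = 2^2
= 4 pixel values


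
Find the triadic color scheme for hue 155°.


Triadic: equally spaced at 120° intervals
H1 = 155°
H2 = (155 + 120) mod 360 = 275°
H3 = (155 + 240) mod 360 = 35°
Triadic = 155°, 275°, 35°


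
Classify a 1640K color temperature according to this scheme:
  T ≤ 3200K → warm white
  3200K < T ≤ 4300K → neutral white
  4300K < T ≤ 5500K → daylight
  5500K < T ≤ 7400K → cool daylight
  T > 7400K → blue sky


Temperature: 1640K
1640K ≤ 3200K → warm white
Classification: warm white


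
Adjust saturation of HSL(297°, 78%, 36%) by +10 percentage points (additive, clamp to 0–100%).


Original S = 78%
Adjustment = +10 percentage points
New S = 78 + (10) = 88
Clamp to [0, 100] → 88
= HSL(297°, 88%, 36%)


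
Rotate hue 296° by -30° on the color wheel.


New hue = (H + rotation) mod 360
New hue = (296 -30) mod 360
= 266 mod 360
= 266°


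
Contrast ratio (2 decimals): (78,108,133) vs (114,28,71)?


Linearize each sRGB channel c=v/255: c/12.92 if c ≤ 0.04045 else ((c+0.055)/1.055)^2.4
L = 0.2126×R_lin + 0.7152×G_lin + 0.0722×B_lin
Color 1 (78,108,133):
  R=78: 78/255≈0.3059 > 0.04045 → ((0.3059+0.055)/1.055)^2.4 ≈ 0.07619
  G=108: 108/255≈0.4235 > 0.04045 → ((0.4235+0.055)/1.055)^2.4 ≈ 0.14996
  B=133: 133/255≈0.5216 > 0.04045 → ((0.5216+0.055)/1.055)^2.4 ≈ 0.23455
  L1 = 0.2126×0.07619 + 0.7152×0.14996 + 0.0722×0.23455 ≈ 0.14038
Color 2 (114,28,71):
  R=114: 114/255≈0.4471 > 0.04045 → ((0.4471+0.055)/1.055)^2.4 ≈ 0.16827
  G=28: 28/255≈0.1098 > 0.04045 → ((0.1098+0.055)/1.055)^2.4 ≈ 0.01161
  B=71: 71/255≈0.2784 > 0.04045 → ((0.2784+0.055)/1.055)^2.4 ≈ 0.06301
  L2 = 0.2126×0.16827 + 0.7152×0.01161 + 0.0722×0.06301 ≈ 0.04863
Lighter = 0.14038, Darker = 0.04863
Ratio = (L_lighter + 0.05) / (L_darker + 0.05)
Ratio = (0.14038 + 0.05) / (0.04863 + 0.05) = 0.19038 / 0.09863 ≈ 1.9303
Ratio ≈ 1.93:1


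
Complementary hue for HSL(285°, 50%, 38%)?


Complement = opposite side of color wheel = hue + 180°
H' = (285 + 180) mod 360 = 105°
S and L unchanged.
= HSL(105°, 50%, 38%)


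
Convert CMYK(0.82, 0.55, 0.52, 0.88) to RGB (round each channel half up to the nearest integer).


R = 255 × (1-C) × (1-K) = 255 × 0.18 × 0.12 = 5.508 → 6
G = 255 × (1-M) × (1-K) = 255 × 0.45 × 0.12 = 13.77 → 14
B = 255 × (1-Y) × (1-K) = 255 × 0.48 × 0.12 = 14.688 → 15
= RGB(6, 14, 15)


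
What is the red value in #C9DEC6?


Color: #C9DEC6
R = C9 = 201
G = DE = 222
B = C6 = 198
Red = 201


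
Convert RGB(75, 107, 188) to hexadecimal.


R = 75 → 4B (hex)
G = 107 → 6B (hex)
B = 188 → BC (hex)
Hex = #4B6BBC


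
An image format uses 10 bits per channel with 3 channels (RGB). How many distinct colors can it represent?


Total bits = 10 bits/channel × 3 channels = 30 bits
Distinct colors = 2^30
= 1,073,741,824 colors


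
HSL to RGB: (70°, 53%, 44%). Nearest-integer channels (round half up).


H=70°, S=0.53, L=0.44
C = (1-|2L-1|)×S = (1-|-0.12|)×0.53 = 0.4664
H' = H/60 = 70/60 ≈ 1.1667; X = C×(1-|H' mod 2 - 1|) ≈ 0.3887
m = L - C/2 = 0.44 - 0.2332 = 0.2068
Sector ⌊H'⌋ = 1 → (R',G',B') = (≈0.3887, 0.4664, 0.0)
RGB = ((R'+m)×255, (G'+m)×255, (B'+m)×255) = (151.844, 171.666, 52.734)
Round half up → RGB(152, 172, 53)


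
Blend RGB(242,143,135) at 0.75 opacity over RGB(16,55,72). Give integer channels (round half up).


C = α×F + (1-α)×B, with 1-α = 0.25
R: 0.75×242 + 0.25×16 = 181.50 + 4.00 = 185.50 → 186
G: 0.75×143 + 0.25×55 = 107.25 + 13.75 = 121.00 → 121
B: 0.75×135 + 0.25×72 = 101.25 + 18.00 = 119.25 → 119
= RGB(186, 121, 119)


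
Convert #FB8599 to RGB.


FB → 251 (R)
85 → 133 (G)
99 → 153 (B)
= RGB(251, 133, 153)


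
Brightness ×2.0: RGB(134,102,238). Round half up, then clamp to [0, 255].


Multiply each channel by 2.0, round half up, clamp to [0, 255]
R: 134×2.0 = 268 → clamp → 255
G: 102×2.0 = 204
B: 238×2.0 = 476 → clamp → 255
= RGB(255, 204, 255)


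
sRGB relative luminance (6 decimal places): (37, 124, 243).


Linearize each channel (sRGB transfer function): c = v/255; c_lin = c/12.92 if c ≤ 0.04045, else ((c+0.055)/1.055)^2.4
  R: 37/255 ≈ 0.145098 > 0.04045 → ((0.145098+0.055)/1.055)^2.4 ≈ 0.018500
  G: 124/255 ≈ 0.486275 > 0.04045 → ((0.486275+0.055)/1.055)^2.4 ≈ 0.201556
  B: 243/255 ≈ 0.952941 > 0.04045 → ((0.952941+0.055)/1.055)^2.4 ≈ 0.896269
R_lin = 0.018500, G_lin = 0.201556, B_lin = 0.896269
L = 0.2126×R + 0.7152×G + 0.0722×B
L = 0.2126×0.018500 + 0.7152×0.201556 + 0.0722×0.896269
L ≈ 0.212797


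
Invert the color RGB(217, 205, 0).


Invert: (255-R, 255-G, 255-B)
R: 255-217 = 38
G: 255-205 = 50
B: 255-0 = 255
= RGB(38, 50, 255)


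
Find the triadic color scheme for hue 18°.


Triadic: equally spaced at 120° intervals
H1 = 18°
H2 = (18 + 120) mod 360 = 138°
H3 = (18 + 240) mod 360 = 258°
Triadic = 18°, 138°, 258°


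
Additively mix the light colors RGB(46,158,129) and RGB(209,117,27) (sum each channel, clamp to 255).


Additive: each channel = min(255, C₁+C₂)
R: 46+209 = 255 → 255
G: 158+117 = 275 → 255
B: 129+27 = 156 → 156
= RGB(255, 255, 156)


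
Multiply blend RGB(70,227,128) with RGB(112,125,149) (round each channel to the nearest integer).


Multiply: C = A×B/255, rounded to nearest integer
R: 70×112/255 = 7840/255 ≈ 30.745 → 31
G: 227×125/255 = 28375/255 ≈ 111.275 → 111
B: 128×149/255 = 19072/255 ≈ 74.792 → 75
= RGB(31, 111, 75)


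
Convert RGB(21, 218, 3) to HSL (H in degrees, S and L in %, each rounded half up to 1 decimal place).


Normalize: R'=21/255≈0.0824, G'=218/255≈0.8549, B'=3/255≈0.0118
Max=218/255, Min=3/255, Δ=Max-Min=215/255
L = (Max+Min)/2 = (218+3)/510 = 221/510 = 0.43333… → L = 43.3%
L ≤ 0.5 → S = Δ/(Max+Min) = 215/(218+3) = 215/221 = 0.97285… → S = 97.3%
(the 1/255 factors cancel in S and H, so raw channel differences can be used)
Max is G' → H = 60 × ((B-R)/Δ + 2) = 60 × ((3-21)/215 + 2)
  -18/215 + 2 = -0.0837… + 2 = 1.9162…
  H = 60 × 1.9162… = 114.976…° → H = 115.0°
= HSL(115.0°, 97.3%, 43.3%)


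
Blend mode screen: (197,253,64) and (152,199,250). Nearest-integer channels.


Screen: C = 255 - (255-A)×(255-B)/255, rounded to nearest integer
R: 255 - (255-197)×(255-152)/255 = 255 - 5974/255 ≈ 255 - 23.427 = 231.573 → 232
G: 255 - (255-253)×(255-199)/255 = 255 - 112/255 ≈ 255 - 0.439 = 254.561 → 255
B: 255 - (255-64)×(255-250)/255 = 255 - 955/255 ≈ 255 - 3.745 = 251.255 → 251
= RGB(232, 255, 251)


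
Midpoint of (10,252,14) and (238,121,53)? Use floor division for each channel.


Midpoint: each channel = ⌊(C₁+C₂)/2⌋
R: ⌊(10+238)/2⌋ = 124
G: ⌊(252+121)/2⌋ = 186
B: ⌊(14+53)/2⌋ = 33
= RGB(124, 186, 33)


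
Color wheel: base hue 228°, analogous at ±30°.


Base hue: 228°
Left analog: (228 - 30) mod 360 = 198°
Right analog: (228 + 30) mod 360 = 258°
Analogous hues = 198° and 258°


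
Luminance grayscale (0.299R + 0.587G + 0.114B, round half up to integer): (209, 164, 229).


Gray = 0.299×R + 0.587×G + 0.114×B
Gray = 0.299×209 + 0.587×164 + 0.114×229
Gray = 62.491 + 96.268 + 26.106
Gray = 184.865 → round half up → 185
Gray = 185


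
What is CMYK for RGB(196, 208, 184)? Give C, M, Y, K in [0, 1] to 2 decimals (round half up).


R'=196/255≈0.7686, G'=208/255≈0.8157, B'=184/255≈0.7216
K = 1 - max(R',G',B') = 1 - 208/255 = 47/255 = 0.18431… → 0.18
(1-R'-K)/(1-K) simplifies to (max-R)/max with max = 208:
C = (208-196)/208 = 12/208 = 0.05769… → 0.06
M = (208-208)/208 = 0/208 = 0 → 0.00
Y = (208-184)/208 = 24/208 = 0.11538… → 0.12
= CMYK(0.06, 0.00, 0.12, 0.18)
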